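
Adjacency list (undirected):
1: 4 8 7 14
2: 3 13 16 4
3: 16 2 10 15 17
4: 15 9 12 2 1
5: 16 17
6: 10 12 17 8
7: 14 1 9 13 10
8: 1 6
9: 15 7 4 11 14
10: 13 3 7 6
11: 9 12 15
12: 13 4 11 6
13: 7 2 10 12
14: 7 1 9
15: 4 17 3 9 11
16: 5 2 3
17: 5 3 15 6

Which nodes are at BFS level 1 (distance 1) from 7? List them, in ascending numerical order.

1, 9, 10, 13, 14

Level 0: 7
Level 1: 1, 9, 10, 13, 14
Level 2: 2, 3, 4, 6, 8, 11, 12, 15
Level 3: 16, 17
Level 4: 5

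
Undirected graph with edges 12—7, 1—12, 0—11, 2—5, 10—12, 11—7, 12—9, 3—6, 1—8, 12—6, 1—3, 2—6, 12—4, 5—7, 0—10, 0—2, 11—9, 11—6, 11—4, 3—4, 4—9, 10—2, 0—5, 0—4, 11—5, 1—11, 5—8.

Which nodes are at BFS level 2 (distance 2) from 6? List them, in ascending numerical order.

Level 0: 6
Level 1: 2, 3, 11, 12
Level 2: 0, 1, 4, 5, 7, 9, 10
Level 3: 8

0, 1, 4, 5, 7, 9, 10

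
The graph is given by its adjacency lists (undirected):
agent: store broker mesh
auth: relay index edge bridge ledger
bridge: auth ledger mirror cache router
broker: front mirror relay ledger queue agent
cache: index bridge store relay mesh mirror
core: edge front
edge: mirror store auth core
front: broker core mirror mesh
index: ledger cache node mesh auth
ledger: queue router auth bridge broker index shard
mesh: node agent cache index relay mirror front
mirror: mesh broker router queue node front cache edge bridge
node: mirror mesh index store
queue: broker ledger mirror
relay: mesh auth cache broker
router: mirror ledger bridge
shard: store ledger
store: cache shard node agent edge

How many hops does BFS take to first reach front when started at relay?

2

Level 0: relay
Level 1: auth, broker, cache, mesh
Level 2: agent, bridge, edge, front, index, ledger, mirror, node, queue, store
Level 3: core, router, shard
front first appears at level 2.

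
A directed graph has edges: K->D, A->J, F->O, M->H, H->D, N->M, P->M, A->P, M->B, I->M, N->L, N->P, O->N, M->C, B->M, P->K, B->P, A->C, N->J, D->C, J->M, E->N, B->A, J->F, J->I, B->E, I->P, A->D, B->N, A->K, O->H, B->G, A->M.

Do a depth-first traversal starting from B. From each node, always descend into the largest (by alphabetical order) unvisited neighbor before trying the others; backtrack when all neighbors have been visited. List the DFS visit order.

Visit B
B → P
P → M
M → H
H → D
D → C
P → K
B → N
N → L
N → J
J → I
J → F
F → O
B → G
B → E
B → A

B, P, M, H, D, C, K, N, L, J, I, F, O, G, E, A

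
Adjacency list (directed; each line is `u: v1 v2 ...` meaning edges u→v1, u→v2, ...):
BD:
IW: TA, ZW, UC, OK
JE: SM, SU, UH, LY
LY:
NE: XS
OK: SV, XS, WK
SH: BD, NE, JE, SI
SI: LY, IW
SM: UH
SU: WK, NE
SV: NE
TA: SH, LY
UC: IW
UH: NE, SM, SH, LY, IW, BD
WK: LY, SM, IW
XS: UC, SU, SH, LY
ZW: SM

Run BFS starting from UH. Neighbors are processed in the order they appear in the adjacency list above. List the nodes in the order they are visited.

Visit UH; enqueue NE, SM, SH, LY, IW, BD → queue [NE, SM, SH, LY, IW, BD]
Visit NE; enqueue XS → queue [SM, SH, LY, IW, BD, XS]
Visit SM → queue [SH, LY, IW, BD, XS]
Visit SH; enqueue JE, SI → queue [LY, IW, BD, XS, JE, SI]
Visit LY → queue [IW, BD, XS, JE, SI]
Visit IW; enqueue TA, ZW, UC, OK → queue [BD, XS, JE, SI, TA, ZW, UC, OK]
Visit BD → queue [XS, JE, SI, TA, ZW, UC, OK]
Visit XS; enqueue SU → queue [JE, SI, TA, ZW, UC, OK, SU]
Visit JE → queue [SI, TA, ZW, UC, OK, SU]
Visit SI → queue [TA, ZW, UC, OK, SU]
Visit TA → queue [ZW, UC, OK, SU]
Visit ZW → queue [UC, OK, SU]
Visit UC → queue [OK, SU]
Visit OK; enqueue SV, WK → queue [SU, SV, WK]
Visit SU → queue [SV, WK]
Visit SV → queue [WK]
Visit WK → queue []

UH → NE → SM → SH → LY → IW → BD → XS → JE → SI → TA → ZW → UC → OK → SU → SV → WK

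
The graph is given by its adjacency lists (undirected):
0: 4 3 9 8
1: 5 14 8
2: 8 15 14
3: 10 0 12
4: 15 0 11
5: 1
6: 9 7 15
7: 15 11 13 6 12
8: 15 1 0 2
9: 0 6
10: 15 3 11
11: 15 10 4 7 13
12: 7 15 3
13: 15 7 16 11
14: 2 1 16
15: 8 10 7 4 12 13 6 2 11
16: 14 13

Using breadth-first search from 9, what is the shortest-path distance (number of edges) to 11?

Level 0: 9
Level 1: 0, 6
Level 2: 3, 4, 7, 8, 15
Level 3: 1, 2, 10, 11, 12, 13
Level 4: 5, 14, 16
11 first appears at level 3.

3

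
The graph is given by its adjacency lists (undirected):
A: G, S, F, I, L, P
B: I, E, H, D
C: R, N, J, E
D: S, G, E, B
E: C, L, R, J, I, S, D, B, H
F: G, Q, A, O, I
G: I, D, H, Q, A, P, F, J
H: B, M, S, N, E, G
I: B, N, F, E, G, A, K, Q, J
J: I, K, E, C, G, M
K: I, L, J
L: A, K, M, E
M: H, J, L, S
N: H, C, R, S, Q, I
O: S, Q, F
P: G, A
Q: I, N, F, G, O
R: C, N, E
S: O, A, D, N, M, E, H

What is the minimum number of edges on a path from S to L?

2

Level 0: S
Level 1: A, D, E, H, M, N, O
Level 2: B, C, F, G, I, J, L, P, Q, R
Level 3: K
L first appears at level 2.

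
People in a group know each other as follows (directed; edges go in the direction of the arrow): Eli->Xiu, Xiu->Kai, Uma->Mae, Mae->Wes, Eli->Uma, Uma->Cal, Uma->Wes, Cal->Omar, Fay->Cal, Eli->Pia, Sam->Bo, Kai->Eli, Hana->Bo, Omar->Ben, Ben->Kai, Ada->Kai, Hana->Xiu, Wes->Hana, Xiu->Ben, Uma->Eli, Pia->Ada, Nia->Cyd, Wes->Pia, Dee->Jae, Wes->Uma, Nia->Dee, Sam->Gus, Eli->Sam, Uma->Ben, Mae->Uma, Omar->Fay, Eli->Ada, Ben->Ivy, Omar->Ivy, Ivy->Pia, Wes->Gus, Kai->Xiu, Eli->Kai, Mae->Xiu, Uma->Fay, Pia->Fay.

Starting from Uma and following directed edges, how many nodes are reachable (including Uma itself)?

17

BFS from Uma visits: Uma, Wes, Mae, Fay, Eli, Cal, Ben, Pia, Hana, Gus, Xiu, Sam, Kai, Ada, Omar, Ivy, Bo
Reachable nodes: 17 of 21 total.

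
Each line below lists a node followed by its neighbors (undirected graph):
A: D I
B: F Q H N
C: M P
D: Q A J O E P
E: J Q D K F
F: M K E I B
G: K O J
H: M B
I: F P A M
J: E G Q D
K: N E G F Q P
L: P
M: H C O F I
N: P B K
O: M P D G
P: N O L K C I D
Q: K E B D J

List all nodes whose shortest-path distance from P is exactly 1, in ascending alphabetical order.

Level 0: P
Level 1: C, D, I, K, L, N, O
Level 2: A, B, E, F, G, J, M, Q
Level 3: H

C, D, I, K, L, N, O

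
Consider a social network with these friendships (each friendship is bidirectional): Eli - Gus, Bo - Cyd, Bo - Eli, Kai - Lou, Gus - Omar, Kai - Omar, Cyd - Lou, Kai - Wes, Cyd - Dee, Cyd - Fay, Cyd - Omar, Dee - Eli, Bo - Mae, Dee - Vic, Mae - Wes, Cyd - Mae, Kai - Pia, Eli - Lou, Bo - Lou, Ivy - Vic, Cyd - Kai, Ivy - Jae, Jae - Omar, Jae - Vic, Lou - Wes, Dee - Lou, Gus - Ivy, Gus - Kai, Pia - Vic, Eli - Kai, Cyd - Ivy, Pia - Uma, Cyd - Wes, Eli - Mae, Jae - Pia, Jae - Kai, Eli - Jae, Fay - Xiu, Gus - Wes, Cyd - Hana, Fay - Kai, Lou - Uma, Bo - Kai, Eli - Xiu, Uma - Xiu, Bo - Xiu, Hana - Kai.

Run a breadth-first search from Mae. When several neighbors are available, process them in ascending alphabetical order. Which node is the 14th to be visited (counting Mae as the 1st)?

Gus

Visit Mae; enqueue Bo, Cyd, Eli, Wes → queue [Bo, Cyd, Eli, Wes]
Visit Bo; enqueue Kai, Lou, Xiu → queue [Cyd, Eli, Wes, Kai, Lou, Xiu]
Visit Cyd; enqueue Dee, Fay, Hana, Ivy, Omar → queue [Eli, Wes, Kai, Lou, Xiu, Dee, Fay, Hana, Ivy, Omar]
Visit Eli; enqueue Gus, Jae → queue [Wes, Kai, Lou, Xiu, Dee, Fay, Hana, Ivy, Omar, Gus, Jae]
Visit Wes → queue [Kai, Lou, Xiu, Dee, Fay, Hana, Ivy, Omar, Gus, Jae]
Visit Kai; enqueue Pia → queue [Lou, Xiu, Dee, Fay, Hana, Ivy, Omar, Gus, Jae, Pia]
Visit Lou; enqueue Uma → queue [Xiu, Dee, Fay, Hana, Ivy, Omar, Gus, Jae, Pia, Uma]
Visit Xiu → queue [Dee, Fay, Hana, Ivy, Omar, Gus, Jae, Pia, Uma]
Visit Dee; enqueue Vic → queue [Fay, Hana, Ivy, Omar, Gus, Jae, Pia, Uma, Vic]
Visit Fay → queue [Hana, Ivy, Omar, Gus, Jae, Pia, Uma, Vic]
Visit Hana → queue [Ivy, Omar, Gus, Jae, Pia, Uma, Vic]
Visit Ivy → queue [Omar, Gus, Jae, Pia, Uma, Vic]
Visit Omar → queue [Gus, Jae, Pia, Uma, Vic]
Visit Gus → queue [Jae, Pia, Uma, Vic]
Visit Jae → queue [Pia, Uma, Vic]
Visit Pia → queue [Uma, Vic]
Visit Uma → queue [Vic]
Visit Vic → queue []

Visit order: Mae, Bo, Cyd, Eli, Wes, Kai, Lou, Xiu, Dee, Fay, Hana, Ivy, Omar, Gus, Jae, Pia, Uma, Vic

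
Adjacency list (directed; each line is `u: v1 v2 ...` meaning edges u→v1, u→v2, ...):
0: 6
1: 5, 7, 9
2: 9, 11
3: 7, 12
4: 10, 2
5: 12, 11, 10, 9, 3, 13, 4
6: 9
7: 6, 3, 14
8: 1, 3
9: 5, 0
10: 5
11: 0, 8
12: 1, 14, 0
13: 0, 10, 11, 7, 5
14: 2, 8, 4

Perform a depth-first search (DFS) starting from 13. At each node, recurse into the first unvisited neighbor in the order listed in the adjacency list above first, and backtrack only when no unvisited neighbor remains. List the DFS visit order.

Visit 13
13 → 0
0 → 6
6 → 9
9 → 5
5 → 12
12 → 1
1 → 7
7 → 3
7 → 14
14 → 2
2 → 11
11 → 8
14 → 4
4 → 10

13, 0, 6, 9, 5, 12, 1, 7, 3, 14, 2, 11, 8, 4, 10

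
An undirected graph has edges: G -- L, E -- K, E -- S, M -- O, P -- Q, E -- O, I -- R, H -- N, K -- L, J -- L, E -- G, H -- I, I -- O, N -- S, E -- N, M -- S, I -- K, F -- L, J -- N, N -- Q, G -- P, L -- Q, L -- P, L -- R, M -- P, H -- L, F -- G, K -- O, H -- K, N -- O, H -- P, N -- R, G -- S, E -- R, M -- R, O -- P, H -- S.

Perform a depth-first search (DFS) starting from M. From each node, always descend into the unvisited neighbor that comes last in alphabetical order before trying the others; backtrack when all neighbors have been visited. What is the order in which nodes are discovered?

M S N R L Q P O K I H E G F J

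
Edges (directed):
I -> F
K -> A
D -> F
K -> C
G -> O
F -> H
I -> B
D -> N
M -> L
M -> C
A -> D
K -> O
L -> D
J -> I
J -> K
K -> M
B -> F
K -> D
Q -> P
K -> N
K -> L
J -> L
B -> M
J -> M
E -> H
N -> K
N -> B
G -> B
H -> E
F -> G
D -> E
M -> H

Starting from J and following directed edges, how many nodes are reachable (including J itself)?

15

BFS from J visits: J, M, L, K, I, H, C, D, O, N, A, F, B, E, G
Reachable nodes: 15 of 17 total.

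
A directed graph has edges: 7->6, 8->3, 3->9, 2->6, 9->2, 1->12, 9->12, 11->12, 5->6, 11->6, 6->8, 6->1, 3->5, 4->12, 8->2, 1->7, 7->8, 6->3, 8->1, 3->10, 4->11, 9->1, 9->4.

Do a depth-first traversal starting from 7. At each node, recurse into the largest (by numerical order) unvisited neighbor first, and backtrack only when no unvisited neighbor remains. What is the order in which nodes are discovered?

7 -> 8 -> 3 -> 10 -> 9 -> 12 -> 4 -> 11 -> 6 -> 1 -> 2 -> 5

Visit 7
7 → 8
8 → 3
3 → 10
3 → 9
9 → 12
9 → 4
4 → 11
11 → 6
6 → 1
9 → 2
3 → 5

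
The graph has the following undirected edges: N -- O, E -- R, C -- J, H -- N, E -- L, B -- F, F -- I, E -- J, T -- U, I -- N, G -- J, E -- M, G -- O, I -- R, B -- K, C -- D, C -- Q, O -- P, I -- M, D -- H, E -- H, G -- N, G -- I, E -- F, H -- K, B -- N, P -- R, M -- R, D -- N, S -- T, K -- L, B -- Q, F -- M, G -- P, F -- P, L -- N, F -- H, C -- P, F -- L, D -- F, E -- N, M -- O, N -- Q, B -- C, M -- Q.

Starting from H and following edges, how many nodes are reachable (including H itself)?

BFS from H visits: H, D, E, F, K, N, C, J, L, M, R, B, I, P, G, O, Q
Reachable nodes: 17 of 20 total.

17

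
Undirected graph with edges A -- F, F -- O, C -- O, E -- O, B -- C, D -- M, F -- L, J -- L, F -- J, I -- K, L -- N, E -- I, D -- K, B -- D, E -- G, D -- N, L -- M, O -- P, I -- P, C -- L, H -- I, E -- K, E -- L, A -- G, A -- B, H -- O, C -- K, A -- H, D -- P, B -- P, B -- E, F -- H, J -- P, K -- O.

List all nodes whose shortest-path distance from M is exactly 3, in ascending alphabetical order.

Level 0: M
Level 1: D, L
Level 2: B, C, E, F, J, K, N, P
Level 3: A, G, H, I, O

A, G, H, I, O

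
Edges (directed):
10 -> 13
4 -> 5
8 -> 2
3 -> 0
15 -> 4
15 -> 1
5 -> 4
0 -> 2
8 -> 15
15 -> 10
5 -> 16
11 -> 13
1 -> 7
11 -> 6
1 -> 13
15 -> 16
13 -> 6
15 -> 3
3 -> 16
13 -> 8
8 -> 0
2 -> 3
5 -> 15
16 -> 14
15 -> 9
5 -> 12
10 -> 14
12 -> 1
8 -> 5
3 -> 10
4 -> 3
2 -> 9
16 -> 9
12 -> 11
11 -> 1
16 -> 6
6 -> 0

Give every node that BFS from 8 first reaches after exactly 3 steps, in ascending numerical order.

Level 0: 8
Level 1: 0, 2, 5, 15
Level 2: 1, 3, 4, 9, 10, 12, 16
Level 3: 6, 7, 11, 13, 14

6, 7, 11, 13, 14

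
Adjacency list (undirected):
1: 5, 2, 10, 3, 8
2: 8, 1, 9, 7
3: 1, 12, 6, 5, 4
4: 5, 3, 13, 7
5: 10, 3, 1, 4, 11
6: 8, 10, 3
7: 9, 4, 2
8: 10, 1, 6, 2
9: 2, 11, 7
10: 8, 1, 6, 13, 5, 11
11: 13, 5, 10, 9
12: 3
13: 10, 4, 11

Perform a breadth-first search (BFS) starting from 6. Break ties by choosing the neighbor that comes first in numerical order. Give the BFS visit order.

6 → 3 → 8 → 10 → 1 → 4 → 5 → 12 → 2 → 11 → 13 → 7 → 9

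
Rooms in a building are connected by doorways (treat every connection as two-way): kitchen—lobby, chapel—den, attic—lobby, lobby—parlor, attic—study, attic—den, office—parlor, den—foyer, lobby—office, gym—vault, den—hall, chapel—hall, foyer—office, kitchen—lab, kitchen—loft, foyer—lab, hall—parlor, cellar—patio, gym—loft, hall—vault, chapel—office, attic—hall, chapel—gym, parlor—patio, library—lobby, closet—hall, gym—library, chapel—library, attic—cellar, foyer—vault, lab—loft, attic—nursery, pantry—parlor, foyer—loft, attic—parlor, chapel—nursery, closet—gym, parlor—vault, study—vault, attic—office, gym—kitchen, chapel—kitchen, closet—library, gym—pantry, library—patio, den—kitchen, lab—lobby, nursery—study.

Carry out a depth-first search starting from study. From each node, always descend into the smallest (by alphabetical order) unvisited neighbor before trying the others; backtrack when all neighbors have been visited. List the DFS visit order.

Visit study
study → attic
attic → cellar
cellar → patio
patio → library
library → chapel
chapel → den
den → foyer
foyer → lab
lab → kitchen
kitchen → gym
gym → closet
closet → hall
hall → parlor
parlor → lobby
lobby → office
parlor → pantry
parlor → vault
gym → loft
chapel → nursery

study, attic, cellar, patio, library, chapel, den, foyer, lab, kitchen, gym, closet, hall, parlor, lobby, office, pantry, vault, loft, nursery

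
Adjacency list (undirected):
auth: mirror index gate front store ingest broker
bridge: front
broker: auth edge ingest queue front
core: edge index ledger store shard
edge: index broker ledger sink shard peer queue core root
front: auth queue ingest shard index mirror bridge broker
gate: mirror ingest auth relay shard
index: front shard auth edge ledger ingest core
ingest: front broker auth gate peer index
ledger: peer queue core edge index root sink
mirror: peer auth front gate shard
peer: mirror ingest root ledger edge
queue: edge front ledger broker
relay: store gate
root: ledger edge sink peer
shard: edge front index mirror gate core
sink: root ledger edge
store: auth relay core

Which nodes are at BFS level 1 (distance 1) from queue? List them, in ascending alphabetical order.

Level 0: queue
Level 1: broker, edge, front, ledger
Level 2: auth, bridge, core, index, ingest, mirror, peer, root, shard, sink
Level 3: gate, store
Level 4: relay

broker, edge, front, ledger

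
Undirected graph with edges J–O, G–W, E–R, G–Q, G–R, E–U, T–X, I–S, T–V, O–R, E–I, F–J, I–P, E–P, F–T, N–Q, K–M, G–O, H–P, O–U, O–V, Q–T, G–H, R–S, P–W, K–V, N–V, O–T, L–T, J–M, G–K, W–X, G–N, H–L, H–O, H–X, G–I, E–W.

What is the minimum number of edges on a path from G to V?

Level 0: G
Level 1: H, I, K, N, O, Q, R, W
Level 2: E, J, L, M, P, S, T, U, V, X
Level 3: F
V first appears at level 2.

2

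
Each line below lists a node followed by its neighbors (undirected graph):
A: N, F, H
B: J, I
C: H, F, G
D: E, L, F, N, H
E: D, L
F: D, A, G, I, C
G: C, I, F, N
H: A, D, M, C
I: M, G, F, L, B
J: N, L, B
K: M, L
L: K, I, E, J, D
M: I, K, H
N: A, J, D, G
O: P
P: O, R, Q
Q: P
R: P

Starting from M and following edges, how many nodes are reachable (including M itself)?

14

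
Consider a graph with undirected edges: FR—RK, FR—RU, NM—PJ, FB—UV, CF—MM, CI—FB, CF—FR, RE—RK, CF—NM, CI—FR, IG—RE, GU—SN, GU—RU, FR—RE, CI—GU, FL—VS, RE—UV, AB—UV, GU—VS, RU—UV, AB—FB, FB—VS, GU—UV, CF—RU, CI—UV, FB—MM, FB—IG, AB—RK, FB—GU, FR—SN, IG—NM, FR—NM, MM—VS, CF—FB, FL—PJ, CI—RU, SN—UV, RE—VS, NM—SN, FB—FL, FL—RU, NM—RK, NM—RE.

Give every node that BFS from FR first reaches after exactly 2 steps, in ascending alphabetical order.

Level 0: FR
Level 1: CF, CI, NM, RE, RK, RU, SN
Level 2: AB, FB, FL, GU, IG, MM, PJ, UV, VS

AB, FB, FL, GU, IG, MM, PJ, UV, VS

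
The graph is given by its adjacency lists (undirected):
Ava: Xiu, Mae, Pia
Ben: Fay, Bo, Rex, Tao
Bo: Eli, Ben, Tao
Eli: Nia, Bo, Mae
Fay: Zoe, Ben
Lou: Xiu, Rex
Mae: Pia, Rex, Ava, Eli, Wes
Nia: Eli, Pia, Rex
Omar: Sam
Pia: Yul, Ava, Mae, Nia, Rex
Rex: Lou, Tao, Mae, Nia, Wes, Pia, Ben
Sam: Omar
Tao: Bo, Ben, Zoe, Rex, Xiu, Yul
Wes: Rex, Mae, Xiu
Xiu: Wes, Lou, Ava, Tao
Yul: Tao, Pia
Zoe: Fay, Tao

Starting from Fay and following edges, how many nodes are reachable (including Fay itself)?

BFS from Fay visits: Fay, Zoe, Ben, Tao, Bo, Rex, Xiu, Yul, Eli, Lou, Mae, Nia, Wes, Pia, Ava
Reachable nodes: 15 of 17 total.

15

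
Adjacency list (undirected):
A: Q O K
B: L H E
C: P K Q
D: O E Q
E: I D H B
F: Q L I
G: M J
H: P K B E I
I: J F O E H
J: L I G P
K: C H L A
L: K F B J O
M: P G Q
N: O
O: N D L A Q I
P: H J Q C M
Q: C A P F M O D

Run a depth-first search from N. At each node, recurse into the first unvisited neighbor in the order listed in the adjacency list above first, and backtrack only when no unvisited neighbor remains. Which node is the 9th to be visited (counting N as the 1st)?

C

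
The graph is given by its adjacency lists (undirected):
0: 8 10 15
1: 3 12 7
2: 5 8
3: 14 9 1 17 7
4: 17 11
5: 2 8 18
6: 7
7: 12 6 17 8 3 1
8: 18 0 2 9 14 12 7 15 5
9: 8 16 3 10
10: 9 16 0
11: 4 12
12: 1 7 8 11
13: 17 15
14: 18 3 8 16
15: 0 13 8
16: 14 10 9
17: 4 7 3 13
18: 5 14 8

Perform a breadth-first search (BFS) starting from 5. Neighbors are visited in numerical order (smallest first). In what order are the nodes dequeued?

Visit 5; enqueue 2, 8, 18 → queue [2, 8, 18]
Visit 2 → queue [8, 18]
Visit 8; enqueue 0, 7, 9, 12, 14, 15 → queue [18, 0, 7, 9, 12, 14, 15]
Visit 18 → queue [0, 7, 9, 12, 14, 15]
Visit 0; enqueue 10 → queue [7, 9, 12, 14, 15, 10]
Visit 7; enqueue 1, 3, 6, 17 → queue [9, 12, 14, 15, 10, 1, 3, 6, 17]
Visit 9; enqueue 16 → queue [12, 14, 15, 10, 1, 3, 6, 17, 16]
Visit 12; enqueue 11 → queue [14, 15, 10, 1, 3, 6, 17, 16, 11]
Visit 14 → queue [15, 10, 1, 3, 6, 17, 16, 11]
Visit 15; enqueue 13 → queue [10, 1, 3, 6, 17, 16, 11, 13]
Visit 10 → queue [1, 3, 6, 17, 16, 11, 13]
Visit 1 → queue [3, 6, 17, 16, 11, 13]
Visit 3 → queue [6, 17, 16, 11, 13]
Visit 6 → queue [17, 16, 11, 13]
Visit 17; enqueue 4 → queue [16, 11, 13, 4]
Visit 16 → queue [11, 13, 4]
Visit 11 → queue [13, 4]
Visit 13 → queue [4]
Visit 4 → queue []

5 2 8 18 0 7 9 12 14 15 10 1 3 6 17 16 11 13 4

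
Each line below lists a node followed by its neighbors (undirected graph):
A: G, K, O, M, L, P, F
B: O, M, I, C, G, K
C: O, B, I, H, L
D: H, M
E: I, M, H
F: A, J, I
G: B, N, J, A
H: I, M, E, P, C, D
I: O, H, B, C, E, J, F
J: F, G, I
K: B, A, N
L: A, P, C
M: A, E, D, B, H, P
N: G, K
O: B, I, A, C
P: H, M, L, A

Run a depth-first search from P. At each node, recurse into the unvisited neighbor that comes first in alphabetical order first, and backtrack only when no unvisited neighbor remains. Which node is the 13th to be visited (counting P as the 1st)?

Visit P
P → A
A → F
F → I
I → B
B → C
C → H
H → D
D → M
M → E
C → L
C → O
B → G
G → J
G → N
N → K

Visit order: P, A, F, I, B, C, H, D, M, E, L, O, G, J, N, K

G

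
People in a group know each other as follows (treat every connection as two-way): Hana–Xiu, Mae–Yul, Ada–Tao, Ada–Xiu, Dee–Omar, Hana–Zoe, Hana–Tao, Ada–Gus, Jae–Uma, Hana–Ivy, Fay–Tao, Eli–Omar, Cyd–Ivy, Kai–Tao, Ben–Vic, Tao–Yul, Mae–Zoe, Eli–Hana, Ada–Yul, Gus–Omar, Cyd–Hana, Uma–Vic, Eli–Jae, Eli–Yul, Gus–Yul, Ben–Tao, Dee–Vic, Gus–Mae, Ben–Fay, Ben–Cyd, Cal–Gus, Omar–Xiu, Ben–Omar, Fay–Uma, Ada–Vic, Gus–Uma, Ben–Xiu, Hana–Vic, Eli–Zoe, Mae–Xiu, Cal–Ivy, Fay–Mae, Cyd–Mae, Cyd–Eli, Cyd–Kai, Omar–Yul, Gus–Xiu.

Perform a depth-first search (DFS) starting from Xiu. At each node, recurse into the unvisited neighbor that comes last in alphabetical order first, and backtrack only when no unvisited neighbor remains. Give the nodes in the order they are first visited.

Visit Xiu
Xiu → Omar
Omar → Yul
Yul → Tao
Tao → Kai
Kai → Cyd
Cyd → Mae
Mae → Zoe
Zoe → Hana
Hana → Vic
Vic → Uma
Uma → Jae
Jae → Eli
Uma → Gus
Gus → Cal
Cal → Ivy
Gus → Ada
Uma → Fay
Fay → Ben
Vic → Dee

Xiu → Omar → Yul → Tao → Kai → Cyd → Mae → Zoe → Hana → Vic → Uma → Jae → Eli → Gus → Cal → Ivy → Ada → Fay → Ben → Dee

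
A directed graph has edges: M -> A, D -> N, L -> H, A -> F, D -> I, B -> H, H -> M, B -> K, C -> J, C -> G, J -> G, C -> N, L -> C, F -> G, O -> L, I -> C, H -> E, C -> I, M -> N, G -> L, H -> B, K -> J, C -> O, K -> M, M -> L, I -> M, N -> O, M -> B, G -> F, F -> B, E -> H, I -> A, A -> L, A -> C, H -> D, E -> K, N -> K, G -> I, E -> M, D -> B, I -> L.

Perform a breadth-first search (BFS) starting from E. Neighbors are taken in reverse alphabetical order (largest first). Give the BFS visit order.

Visit E; enqueue M, K, H → queue [M, K, H]
Visit M; enqueue N, L, B, A → queue [K, H, N, L, B, A]
Visit K; enqueue J → queue [H, N, L, B, A, J]
Visit H; enqueue D → queue [N, L, B, A, J, D]
Visit N; enqueue O → queue [L, B, A, J, D, O]
Visit L; enqueue C → queue [B, A, J, D, O, C]
Visit B → queue [A, J, D, O, C]
Visit A; enqueue F → queue [J, D, O, C, F]
Visit J; enqueue G → queue [D, O, C, F, G]
Visit D; enqueue I → queue [O, C, F, G, I]
Visit O → queue [C, F, G, I]
Visit C → queue [F, G, I]
Visit F → queue [G, I]
Visit G → queue [I]
Visit I → queue []

E → M → K → H → N → L → B → A → J → D → O → C → F → G → I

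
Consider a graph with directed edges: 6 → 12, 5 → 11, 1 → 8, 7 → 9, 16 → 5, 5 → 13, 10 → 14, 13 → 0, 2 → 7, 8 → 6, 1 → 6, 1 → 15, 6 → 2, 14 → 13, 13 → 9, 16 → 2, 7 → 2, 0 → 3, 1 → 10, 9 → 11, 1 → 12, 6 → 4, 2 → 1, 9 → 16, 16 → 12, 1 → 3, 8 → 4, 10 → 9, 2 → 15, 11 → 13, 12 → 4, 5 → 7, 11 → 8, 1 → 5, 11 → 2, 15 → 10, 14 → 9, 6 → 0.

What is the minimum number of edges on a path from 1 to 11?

2

Level 0: 1
Level 1: 3, 5, 6, 8, 10, 12, 15
Level 2: 0, 2, 4, 7, 9, 11, 13, 14
Level 3: 16
11 first appears at level 2.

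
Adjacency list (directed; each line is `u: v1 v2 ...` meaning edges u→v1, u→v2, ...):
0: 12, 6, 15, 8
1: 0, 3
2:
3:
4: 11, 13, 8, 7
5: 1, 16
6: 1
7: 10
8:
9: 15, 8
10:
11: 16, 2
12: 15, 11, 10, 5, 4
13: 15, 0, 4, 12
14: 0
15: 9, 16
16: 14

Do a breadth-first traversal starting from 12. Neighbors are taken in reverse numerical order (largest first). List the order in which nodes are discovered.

12 → 15 → 11 → 10 → 5 → 4 → 16 → 9 → 2 → 1 → 13 → 8 → 7 → 14 → 3 → 0 → 6

Visit 12; enqueue 15, 11, 10, 5, 4 → queue [15, 11, 10, 5, 4]
Visit 15; enqueue 16, 9 → queue [11, 10, 5, 4, 16, 9]
Visit 11; enqueue 2 → queue [10, 5, 4, 16, 9, 2]
Visit 10 → queue [5, 4, 16, 9, 2]
Visit 5; enqueue 1 → queue [4, 16, 9, 2, 1]
Visit 4; enqueue 13, 8, 7 → queue [16, 9, 2, 1, 13, 8, 7]
Visit 16; enqueue 14 → queue [9, 2, 1, 13, 8, 7, 14]
Visit 9 → queue [2, 1, 13, 8, 7, 14]
Visit 2 → queue [1, 13, 8, 7, 14]
Visit 1; enqueue 3, 0 → queue [13, 8, 7, 14, 3, 0]
Visit 13 → queue [8, 7, 14, 3, 0]
Visit 8 → queue [7, 14, 3, 0]
Visit 7 → queue [14, 3, 0]
Visit 14 → queue [3, 0]
Visit 3 → queue [0]
Visit 0; enqueue 6 → queue [6]
Visit 6 → queue []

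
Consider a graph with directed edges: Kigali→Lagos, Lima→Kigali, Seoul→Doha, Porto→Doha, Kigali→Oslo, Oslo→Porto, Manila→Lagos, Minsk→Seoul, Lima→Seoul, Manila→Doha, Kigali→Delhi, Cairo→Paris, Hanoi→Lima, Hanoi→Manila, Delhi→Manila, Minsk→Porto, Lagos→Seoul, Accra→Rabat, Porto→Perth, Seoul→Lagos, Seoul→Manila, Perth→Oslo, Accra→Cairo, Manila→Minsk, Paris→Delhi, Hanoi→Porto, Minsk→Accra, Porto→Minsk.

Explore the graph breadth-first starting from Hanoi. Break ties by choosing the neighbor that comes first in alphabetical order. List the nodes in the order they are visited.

Visit Hanoi; enqueue Lima, Manila, Porto → queue [Lima, Manila, Porto]
Visit Lima; enqueue Kigali, Seoul → queue [Manila, Porto, Kigali, Seoul]
Visit Manila; enqueue Doha, Lagos, Minsk → queue [Porto, Kigali, Seoul, Doha, Lagos, Minsk]
Visit Porto; enqueue Perth → queue [Kigali, Seoul, Doha, Lagos, Minsk, Perth]
Visit Kigali; enqueue Delhi, Oslo → queue [Seoul, Doha, Lagos, Minsk, Perth, Delhi, Oslo]
Visit Seoul → queue [Doha, Lagos, Minsk, Perth, Delhi, Oslo]
Visit Doha → queue [Lagos, Minsk, Perth, Delhi, Oslo]
Visit Lagos → queue [Minsk, Perth, Delhi, Oslo]
Visit Minsk; enqueue Accra → queue [Perth, Delhi, Oslo, Accra]
Visit Perth → queue [Delhi, Oslo, Accra]
Visit Delhi → queue [Oslo, Accra]
Visit Oslo → queue [Accra]
Visit Accra; enqueue Cairo, Rabat → queue [Cairo, Rabat]
Visit Cairo; enqueue Paris → queue [Rabat, Paris]
Visit Rabat → queue [Paris]
Visit Paris → queue []

Hanoi, Lima, Manila, Porto, Kigali, Seoul, Doha, Lagos, Minsk, Perth, Delhi, Oslo, Accra, Cairo, Rabat, Paris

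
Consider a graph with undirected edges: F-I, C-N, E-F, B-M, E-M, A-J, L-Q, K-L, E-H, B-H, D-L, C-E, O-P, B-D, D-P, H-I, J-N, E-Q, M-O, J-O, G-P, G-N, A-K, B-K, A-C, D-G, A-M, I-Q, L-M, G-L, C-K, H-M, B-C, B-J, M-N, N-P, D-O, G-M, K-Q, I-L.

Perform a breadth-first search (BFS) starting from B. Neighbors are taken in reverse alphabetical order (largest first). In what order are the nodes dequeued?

B, M, K, J, H, D, C, O, N, L, G, E, A, Q, I, P, F

Visit B; enqueue M, K, J, H, D, C → queue [M, K, J, H, D, C]
Visit M; enqueue O, N, L, G, E, A → queue [K, J, H, D, C, O, N, L, G, E, A]
Visit K; enqueue Q → queue [J, H, D, C, O, N, L, G, E, A, Q]
Visit J → queue [H, D, C, O, N, L, G, E, A, Q]
Visit H; enqueue I → queue [D, C, O, N, L, G, E, A, Q, I]
Visit D; enqueue P → queue [C, O, N, L, G, E, A, Q, I, P]
Visit C → queue [O, N, L, G, E, A, Q, I, P]
Visit O → queue [N, L, G, E, A, Q, I, P]
Visit N → queue [L, G, E, A, Q, I, P]
Visit L → queue [G, E, A, Q, I, P]
Visit G → queue [E, A, Q, I, P]
Visit E; enqueue F → queue [A, Q, I, P, F]
Visit A → queue [Q, I, P, F]
Visit Q → queue [I, P, F]
Visit I → queue [P, F]
Visit P → queue [F]
Visit F → queue []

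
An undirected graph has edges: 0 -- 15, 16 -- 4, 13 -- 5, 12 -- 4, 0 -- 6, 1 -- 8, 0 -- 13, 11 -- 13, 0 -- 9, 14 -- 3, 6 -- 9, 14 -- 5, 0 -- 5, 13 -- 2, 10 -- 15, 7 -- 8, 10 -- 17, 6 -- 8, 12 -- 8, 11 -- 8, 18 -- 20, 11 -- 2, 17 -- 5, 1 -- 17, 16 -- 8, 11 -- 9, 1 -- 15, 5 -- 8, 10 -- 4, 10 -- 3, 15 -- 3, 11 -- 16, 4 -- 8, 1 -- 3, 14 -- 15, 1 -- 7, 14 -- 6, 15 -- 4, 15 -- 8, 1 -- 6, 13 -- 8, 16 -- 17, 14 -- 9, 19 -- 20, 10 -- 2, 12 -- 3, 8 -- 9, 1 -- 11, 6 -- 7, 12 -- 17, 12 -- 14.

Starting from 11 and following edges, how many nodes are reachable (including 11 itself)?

BFS from 11 visits: 11, 1, 2, 8, 9, 13, 16, 3, 6, 7, 15, 17, 10, 4, 5, 12, 0, 14
Reachable nodes: 18 of 21 total.

18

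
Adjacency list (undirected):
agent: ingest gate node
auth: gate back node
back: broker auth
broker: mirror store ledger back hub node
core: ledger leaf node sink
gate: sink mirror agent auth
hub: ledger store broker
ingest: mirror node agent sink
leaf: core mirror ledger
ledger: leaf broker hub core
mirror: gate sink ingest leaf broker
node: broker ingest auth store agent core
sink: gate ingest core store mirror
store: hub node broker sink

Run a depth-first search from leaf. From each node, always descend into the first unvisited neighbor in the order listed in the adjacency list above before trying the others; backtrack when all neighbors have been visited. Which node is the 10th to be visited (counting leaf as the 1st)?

Visit leaf
leaf → core
core → ledger
ledger → broker
broker → mirror
mirror → gate
gate → sink
sink → ingest
ingest → node
node → auth
auth → back
node → store
store → hub
node → agent

Visit order: leaf, core, ledger, broker, mirror, gate, sink, ingest, node, auth, back, store, hub, agent

auth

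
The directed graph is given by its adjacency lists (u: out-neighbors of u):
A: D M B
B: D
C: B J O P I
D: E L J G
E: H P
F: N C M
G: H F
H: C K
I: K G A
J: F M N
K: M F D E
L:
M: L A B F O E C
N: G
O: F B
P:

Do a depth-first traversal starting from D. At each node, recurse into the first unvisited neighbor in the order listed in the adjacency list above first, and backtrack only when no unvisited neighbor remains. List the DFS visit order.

D, E, H, C, B, J, F, N, G, M, L, A, O, P, I, K

Visit D
D → E
E → H
H → C
C → B
C → J
J → F
F → N
N → G
F → M
M → L
M → A
M → O
C → P
C → I
I → K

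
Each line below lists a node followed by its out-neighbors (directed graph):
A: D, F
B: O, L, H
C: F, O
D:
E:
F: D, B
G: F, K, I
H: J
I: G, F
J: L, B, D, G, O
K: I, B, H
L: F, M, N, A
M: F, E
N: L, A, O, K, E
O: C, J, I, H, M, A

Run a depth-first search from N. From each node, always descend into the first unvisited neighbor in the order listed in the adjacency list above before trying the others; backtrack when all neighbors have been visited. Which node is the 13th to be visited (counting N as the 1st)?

Visit N
N → L
L → F
F → D
F → B
B → O
O → C
O → J
J → G
G → K
K → I
K → H
O → M
M → E
O → A

Visit order: N, L, F, D, B, O, C, J, G, K, I, H, M, E, A

M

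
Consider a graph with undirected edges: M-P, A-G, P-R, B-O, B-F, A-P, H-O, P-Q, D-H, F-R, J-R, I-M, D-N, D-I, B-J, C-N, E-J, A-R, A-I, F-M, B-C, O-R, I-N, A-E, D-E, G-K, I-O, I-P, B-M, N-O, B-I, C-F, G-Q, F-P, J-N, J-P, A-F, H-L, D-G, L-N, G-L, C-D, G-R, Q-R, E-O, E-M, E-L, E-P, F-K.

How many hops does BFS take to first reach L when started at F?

Level 0: F
Level 1: A, B, C, K, M, P, R
Level 2: D, E, G, I, J, N, O, Q
Level 3: H, L
L first appears at level 3.

3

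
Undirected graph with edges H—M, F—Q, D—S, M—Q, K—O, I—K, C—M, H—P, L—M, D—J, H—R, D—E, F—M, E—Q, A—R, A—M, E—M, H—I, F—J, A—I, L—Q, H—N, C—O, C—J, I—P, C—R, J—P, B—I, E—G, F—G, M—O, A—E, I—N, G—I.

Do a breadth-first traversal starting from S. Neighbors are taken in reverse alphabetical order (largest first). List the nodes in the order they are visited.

Visit S; enqueue D → queue [D]
Visit D; enqueue J, E → queue [J, E]
Visit J; enqueue P, F, C → queue [E, P, F, C]
Visit E; enqueue Q, M, G, A → queue [P, F, C, Q, M, G, A]
Visit P; enqueue I, H → queue [F, C, Q, M, G, A, I, H]
Visit F → queue [C, Q, M, G, A, I, H]
Visit C; enqueue R, O → queue [Q, M, G, A, I, H, R, O]
Visit Q; enqueue L → queue [M, G, A, I, H, R, O, L]
Visit M → queue [G, A, I, H, R, O, L]
Visit G → queue [A, I, H, R, O, L]
Visit A → queue [I, H, R, O, L]
Visit I; enqueue N, K, B → queue [H, R, O, L, N, K, B]
Visit H → queue [R, O, L, N, K, B]
Visit R → queue [O, L, N, K, B]
Visit O → queue [L, N, K, B]
Visit L → queue [N, K, B]
Visit N → queue [K, B]
Visit K → queue [B]
Visit B → queue []

S, D, J, E, P, F, C, Q, M, G, A, I, H, R, O, L, N, K, B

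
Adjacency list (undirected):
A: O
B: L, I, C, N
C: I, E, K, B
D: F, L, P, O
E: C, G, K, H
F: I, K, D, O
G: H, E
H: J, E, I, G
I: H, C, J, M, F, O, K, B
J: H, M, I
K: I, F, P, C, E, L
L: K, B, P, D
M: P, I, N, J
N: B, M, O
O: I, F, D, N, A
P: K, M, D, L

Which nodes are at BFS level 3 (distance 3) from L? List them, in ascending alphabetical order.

A, G, H, J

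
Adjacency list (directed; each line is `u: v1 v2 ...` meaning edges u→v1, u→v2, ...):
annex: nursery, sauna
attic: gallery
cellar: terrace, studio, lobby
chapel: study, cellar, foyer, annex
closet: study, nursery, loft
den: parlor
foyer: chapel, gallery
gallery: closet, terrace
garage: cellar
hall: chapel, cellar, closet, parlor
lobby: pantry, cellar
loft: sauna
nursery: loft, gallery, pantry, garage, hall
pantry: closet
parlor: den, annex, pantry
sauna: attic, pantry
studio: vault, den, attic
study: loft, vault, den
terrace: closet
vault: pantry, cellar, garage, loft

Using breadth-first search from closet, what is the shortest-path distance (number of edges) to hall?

Level 0: closet
Level 1: loft, nursery, study
Level 2: den, gallery, garage, hall, pantry, sauna, vault
Level 3: attic, cellar, chapel, parlor, terrace
Level 4: annex, foyer, lobby, studio
hall first appears at level 2.

2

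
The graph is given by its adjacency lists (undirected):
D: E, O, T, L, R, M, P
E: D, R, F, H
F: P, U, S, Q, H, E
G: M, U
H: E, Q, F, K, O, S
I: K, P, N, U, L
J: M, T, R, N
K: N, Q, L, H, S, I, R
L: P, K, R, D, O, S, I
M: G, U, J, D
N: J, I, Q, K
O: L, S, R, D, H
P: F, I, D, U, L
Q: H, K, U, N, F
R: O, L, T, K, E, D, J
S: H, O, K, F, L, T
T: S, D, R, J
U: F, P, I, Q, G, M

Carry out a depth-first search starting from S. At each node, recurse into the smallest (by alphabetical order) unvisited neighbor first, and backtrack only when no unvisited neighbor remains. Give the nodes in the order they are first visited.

S -> F -> E -> D -> L -> I -> K -> H -> O -> R -> J -> M -> G -> U -> P -> Q -> N -> T

Visit S
S → F
F → E
E → D
D → L
L → I
I → K
K → H
H → O
O → R
R → J
J → M
M → G
G → U
U → P
U → Q
Q → N
J → T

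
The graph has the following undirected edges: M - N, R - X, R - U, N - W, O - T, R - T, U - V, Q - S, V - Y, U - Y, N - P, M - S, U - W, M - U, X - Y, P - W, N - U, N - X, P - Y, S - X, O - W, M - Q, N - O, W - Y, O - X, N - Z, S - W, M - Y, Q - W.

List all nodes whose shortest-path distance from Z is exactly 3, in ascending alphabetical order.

Q, R, S, T, V, Y

Level 0: Z
Level 1: N
Level 2: M, O, P, U, W, X
Level 3: Q, R, S, T, V, Y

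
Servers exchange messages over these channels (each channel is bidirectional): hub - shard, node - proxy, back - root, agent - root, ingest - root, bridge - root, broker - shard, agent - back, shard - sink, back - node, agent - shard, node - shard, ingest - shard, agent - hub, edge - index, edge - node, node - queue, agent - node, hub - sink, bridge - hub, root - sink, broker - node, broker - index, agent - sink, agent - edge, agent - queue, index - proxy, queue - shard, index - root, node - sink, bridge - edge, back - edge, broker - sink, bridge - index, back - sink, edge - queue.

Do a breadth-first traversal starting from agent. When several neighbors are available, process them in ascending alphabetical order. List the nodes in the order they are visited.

agent → back → edge → hub → node → queue → root → shard → sink → bridge → index → broker → proxy → ingest

Visit agent; enqueue back, edge, hub, node, queue, root, shard, sink → queue [back, edge, hub, node, queue, root, shard, sink]
Visit back → queue [edge, hub, node, queue, root, shard, sink]
Visit edge; enqueue bridge, index → queue [hub, node, queue, root, shard, sink, bridge, index]
Visit hub → queue [node, queue, root, shard, sink, bridge, index]
Visit node; enqueue broker, proxy → queue [queue, root, shard, sink, bridge, index, broker, proxy]
Visit queue → queue [root, shard, sink, bridge, index, broker, proxy]
Visit root; enqueue ingest → queue [shard, sink, bridge, index, broker, proxy, ingest]
Visit shard → queue [sink, bridge, index, broker, proxy, ingest]
Visit sink → queue [bridge, index, broker, proxy, ingest]
Visit bridge → queue [index, broker, proxy, ingest]
Visit index → queue [broker, proxy, ingest]
Visit broker → queue [proxy, ingest]
Visit proxy → queue [ingest]
Visit ingest → queue []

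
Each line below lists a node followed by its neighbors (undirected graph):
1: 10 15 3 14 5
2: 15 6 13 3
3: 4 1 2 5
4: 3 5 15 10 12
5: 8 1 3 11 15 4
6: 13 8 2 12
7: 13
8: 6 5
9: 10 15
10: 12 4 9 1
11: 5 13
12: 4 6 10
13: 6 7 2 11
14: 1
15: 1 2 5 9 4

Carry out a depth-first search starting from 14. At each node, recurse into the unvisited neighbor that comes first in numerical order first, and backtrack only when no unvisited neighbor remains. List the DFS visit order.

14, 1, 3, 2, 6, 8, 5, 4, 10, 9, 15, 12, 11, 13, 7

Visit 14
14 → 1
1 → 3
3 → 2
2 → 6
6 → 8
8 → 5
5 → 4
4 → 10
10 → 9
9 → 15
10 → 12
5 → 11
11 → 13
13 → 7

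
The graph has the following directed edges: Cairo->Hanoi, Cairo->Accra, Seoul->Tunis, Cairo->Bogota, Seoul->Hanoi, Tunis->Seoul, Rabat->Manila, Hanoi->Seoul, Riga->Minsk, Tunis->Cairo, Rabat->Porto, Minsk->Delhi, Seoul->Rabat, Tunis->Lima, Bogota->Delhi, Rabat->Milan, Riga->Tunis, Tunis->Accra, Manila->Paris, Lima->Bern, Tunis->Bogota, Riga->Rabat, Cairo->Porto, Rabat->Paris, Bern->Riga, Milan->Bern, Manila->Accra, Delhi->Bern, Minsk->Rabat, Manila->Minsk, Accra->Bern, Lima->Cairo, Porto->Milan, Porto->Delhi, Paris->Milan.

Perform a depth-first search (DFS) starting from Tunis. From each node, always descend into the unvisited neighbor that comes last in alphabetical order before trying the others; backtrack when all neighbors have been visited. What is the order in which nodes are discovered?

Tunis → Seoul → Rabat → Porto → Milan → Bern → Riga → Minsk → Delhi → Paris → Manila → Accra → Hanoi → Lima → Cairo → Bogota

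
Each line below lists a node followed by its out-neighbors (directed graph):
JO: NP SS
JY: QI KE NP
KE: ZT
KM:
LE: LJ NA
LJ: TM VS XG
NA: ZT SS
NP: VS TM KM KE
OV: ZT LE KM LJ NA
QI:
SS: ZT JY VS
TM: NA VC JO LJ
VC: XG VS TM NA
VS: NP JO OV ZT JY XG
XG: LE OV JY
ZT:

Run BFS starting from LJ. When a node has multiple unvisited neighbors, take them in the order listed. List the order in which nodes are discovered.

Visit LJ; enqueue TM, VS, XG → queue [TM, VS, XG]
Visit TM; enqueue NA, VC, JO → queue [VS, XG, NA, VC, JO]
Visit VS; enqueue NP, OV, ZT, JY → queue [XG, NA, VC, JO, NP, OV, ZT, JY]
Visit XG; enqueue LE → queue [NA, VC, JO, NP, OV, ZT, JY, LE]
Visit NA; enqueue SS → queue [VC, JO, NP, OV, ZT, JY, LE, SS]
Visit VC → queue [JO, NP, OV, ZT, JY, LE, SS]
Visit JO → queue [NP, OV, ZT, JY, LE, SS]
Visit NP; enqueue KM, KE → queue [OV, ZT, JY, LE, SS, KM, KE]
Visit OV → queue [ZT, JY, LE, SS, KM, KE]
Visit ZT → queue [JY, LE, SS, KM, KE]
Visit JY; enqueue QI → queue [LE, SS, KM, KE, QI]
Visit LE → queue [SS, KM, KE, QI]
Visit SS → queue [KM, KE, QI]
Visit KM → queue [KE, QI]
Visit KE → queue [QI]
Visit QI → queue []

LJ -> TM -> VS -> XG -> NA -> VC -> JO -> NP -> OV -> ZT -> JY -> LE -> SS -> KM -> KE -> QI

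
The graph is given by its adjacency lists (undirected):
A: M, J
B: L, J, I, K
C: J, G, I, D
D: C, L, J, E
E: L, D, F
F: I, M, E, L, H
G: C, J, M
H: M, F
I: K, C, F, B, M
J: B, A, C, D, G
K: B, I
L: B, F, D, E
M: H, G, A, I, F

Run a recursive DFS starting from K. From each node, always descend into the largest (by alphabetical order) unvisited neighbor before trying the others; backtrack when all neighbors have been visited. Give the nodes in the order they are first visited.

K -> I -> M -> H -> F -> L -> E -> D -> J -> G -> C -> B -> A

Visit K
K → I
I → M
M → H
H → F
F → L
L → E
E → D
D → J
J → G
G → C
J → B
J → A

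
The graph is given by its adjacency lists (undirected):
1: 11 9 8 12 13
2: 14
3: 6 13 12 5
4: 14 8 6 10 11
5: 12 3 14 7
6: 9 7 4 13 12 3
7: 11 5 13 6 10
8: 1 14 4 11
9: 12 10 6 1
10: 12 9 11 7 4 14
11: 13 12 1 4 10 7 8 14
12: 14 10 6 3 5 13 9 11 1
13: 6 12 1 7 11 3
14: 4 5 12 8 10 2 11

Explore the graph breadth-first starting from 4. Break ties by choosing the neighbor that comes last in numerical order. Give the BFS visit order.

Visit 4; enqueue 14, 11, 10, 8, 6 → queue [14, 11, 10, 8, 6]
Visit 14; enqueue 12, 5, 2 → queue [11, 10, 8, 6, 12, 5, 2]
Visit 11; enqueue 13, 7, 1 → queue [10, 8, 6, 12, 5, 2, 13, 7, 1]
Visit 10; enqueue 9 → queue [8, 6, 12, 5, 2, 13, 7, 1, 9]
Visit 8 → queue [6, 12, 5, 2, 13, 7, 1, 9]
Visit 6; enqueue 3 → queue [12, 5, 2, 13, 7, 1, 9, 3]
Visit 12 → queue [5, 2, 13, 7, 1, 9, 3]
Visit 5 → queue [2, 13, 7, 1, 9, 3]
Visit 2 → queue [13, 7, 1, 9, 3]
Visit 13 → queue [7, 1, 9, 3]
Visit 7 → queue [1, 9, 3]
Visit 1 → queue [9, 3]
Visit 9 → queue [3]
Visit 3 → queue []

4 -> 14 -> 11 -> 10 -> 8 -> 6 -> 12 -> 5 -> 2 -> 13 -> 7 -> 1 -> 9 -> 3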